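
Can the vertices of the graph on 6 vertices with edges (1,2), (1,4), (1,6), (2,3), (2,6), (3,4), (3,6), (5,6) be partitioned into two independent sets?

Step 1: Attempt 2-coloring using BFS:
  Start at vertex 1, assign color 0
  Color vertex 2 with color 1 (neighbor of 1)
  Color vertex 4 with color 1 (neighbor of 1)
  Color vertex 6 with color 1 (neighbor of 1)
  Color vertex 3 with color 0 (neighbor of 2)

Step 2: Conflict found! Vertices 2 and 6 are adjacent but have the same color.
This means the graph contains an odd cycle.

The graph is NOT bipartite.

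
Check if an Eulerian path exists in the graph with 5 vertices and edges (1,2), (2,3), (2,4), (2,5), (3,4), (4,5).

Step 1: Find the degree of each vertex:
  deg(1) = 1
  deg(2) = 4
  deg(3) = 2
  deg(4) = 3
  deg(5) = 2

Step 2: Count vertices with odd degree:
  Odd-degree vertices: 1, 4 (2 total)

Step 3: Apply Euler's theorem:
  - Eulerian circuit exists iff graph is connected and all vertices have even degree
  - Eulerian path exists iff graph is connected and has 0 or 2 odd-degree vertices

Graph is connected with exactly 2 odd-degree vertices (1, 4).
Eulerian path exists (starting and ending at the odd-degree vertices), but no Eulerian circuit.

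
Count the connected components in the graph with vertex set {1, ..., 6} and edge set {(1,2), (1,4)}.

Step 1: Build adjacency list from edges:
  1: 2, 4
  2: 1
  3: (none)
  4: 1
  5: (none)
  6: (none)

Step 2: Run BFS/DFS from vertex 1:
  Visited: {1, 2, 4}
  Reached 3 of 6 vertices

Step 3: Only 3 of 6 vertices reached. Graph is disconnected.
Connected components: {1, 2, 4}, {3}, {5}, {6}
Number of connected components: 4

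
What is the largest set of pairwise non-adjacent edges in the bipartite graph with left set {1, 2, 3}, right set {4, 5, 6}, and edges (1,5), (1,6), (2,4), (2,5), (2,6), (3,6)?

Step 1: List the neighbors of each left vertex:
  1: 5, 6
  2: 4, 5, 6
  3: 6

Step 2: Greedily match left vertices, then look for augmenting paths:
  Match 1 -- 5
  Match 2 -- 4
  Match 3 -- 6
  No augmenting path remains.

Step 3: Verify this is maximum:
  Matching size 3 = min(|L|, |R|) = min(3, 3), which is an upper bound, so this matching is maximum.

Maximum matching: {(1,5), (2,4), (3,6)}
Size: 3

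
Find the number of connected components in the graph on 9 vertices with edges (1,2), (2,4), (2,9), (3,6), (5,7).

Step 1: Build adjacency list from edges:
  1: 2
  2: 1, 4, 9
  3: 6
  4: 2
  5: 7
  6: 3
  7: 5
  8: (none)
  9: 2

Step 2: Run BFS/DFS from vertex 1:
  Visited: {1, 2, 4, 9}
  Reached 4 of 9 vertices

Step 3: Only 4 of 9 vertices reached. Graph is disconnected.
Connected components: {1, 2, 4, 9}, {3, 6}, {5, 7}, {8}
Number of connected components: 4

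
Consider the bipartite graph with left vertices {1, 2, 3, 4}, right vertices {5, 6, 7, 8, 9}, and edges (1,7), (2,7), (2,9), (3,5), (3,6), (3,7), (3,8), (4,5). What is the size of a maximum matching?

Step 1: List the neighbors of each left vertex:
  1: 7
  2: 7, 9
  3: 5, 6, 7, 8
  4: 5

Step 2: Greedily match left vertices, then look for augmenting paths:
  Match 1 -- 7
  Match 2 -- 9
  Match 3 -- 6
  Match 4 -- 5
  No augmenting path remains.

Step 3: Verify this is maximum:
  Matching size 4 = min(|L|, |R|) = min(4, 5), which is an upper bound, so this matching is maximum.

Maximum matching: {(1,7), (2,9), (3,6), (4,5)}
Size: 4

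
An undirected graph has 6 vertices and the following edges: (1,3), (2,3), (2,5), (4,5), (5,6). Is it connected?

Step 1: Build adjacency list from edges:
  1: 3
  2: 3, 5
  3: 1, 2
  4: 5
  5: 2, 4, 6
  6: 5

Step 2: Run BFS/DFS from vertex 1:
  Visited: {1, 3, 2, 5, 4, 6}
  Reached 6 of 6 vertices

Step 3: All 6 vertices reached from vertex 1, so the graph is connected.
Answer: Yes, the graph is connected.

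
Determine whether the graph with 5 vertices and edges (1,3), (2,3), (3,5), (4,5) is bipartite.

Step 1: Attempt 2-coloring using BFS:
  Start at vertex 1, assign color 0
  Color vertex 3 with color 1 (neighbor of 1)
  Color vertex 2 with color 0 (neighbor of 3)
  Color vertex 5 with color 0 (neighbor of 3)
  Color vertex 4 with color 1 (neighbor of 5)

Step 2: 2-coloring succeeded. No conflicts found.
  Set A (color 0): {1, 2, 5}
  Set B (color 1): {3, 4}

The graph is bipartite with partition {1, 2, 5}, {3, 4}.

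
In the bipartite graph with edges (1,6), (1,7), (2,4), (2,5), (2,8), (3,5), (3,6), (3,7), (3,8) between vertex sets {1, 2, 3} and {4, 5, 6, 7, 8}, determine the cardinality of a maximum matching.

Step 1: List the neighbors of each left vertex:
  1: 6, 7
  2: 4, 5, 8
  3: 5, 6, 7, 8

Step 2: Greedily match left vertices, then look for augmenting paths:
  Match 1 -- 6
  Match 2 -- 4
  Match 3 -- 5
  No augmenting path remains.

Step 3: Verify this is maximum:
  Matching size 3 = min(|L|, |R|) = min(3, 5), which is an upper bound, so this matching is maximum.

Maximum matching: {(1,6), (2,4), (3,5)}
Size: 3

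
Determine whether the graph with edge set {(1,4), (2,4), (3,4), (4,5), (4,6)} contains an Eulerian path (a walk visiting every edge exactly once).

Step 1: Find the degree of each vertex:
  deg(1) = 1
  deg(2) = 1
  deg(3) = 1
  deg(4) = 5
  deg(5) = 1
  deg(6) = 1

Step 2: Count vertices with odd degree:
  Odd-degree vertices: 1, 2, 3, 4, 5, 6 (6 total)

Step 3: Apply Euler's theorem:
  - Eulerian circuit exists iff graph is connected and all vertices have even degree
  - Eulerian path exists iff graph is connected and has 0 or 2 odd-degree vertices

Graph has 6 odd-degree vertices (need 0 or 2).
Neither Eulerian path nor Eulerian circuit exists.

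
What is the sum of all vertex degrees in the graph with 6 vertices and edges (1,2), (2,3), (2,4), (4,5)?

Step 1: Count edges incident to each vertex:
  deg(1) = 1 (neighbors: 2)
  deg(2) = 3 (neighbors: 1, 3, 4)
  deg(3) = 1 (neighbors: 2)
  deg(4) = 2 (neighbors: 2, 5)
  deg(5) = 1 (neighbors: 4)
  deg(6) = 0 (neighbors: none)

Step 2: Sum all degrees:
  1 + 3 + 1 + 2 + 1 + 0 = 8

Verification: sum of degrees = 2 * |E| = 2 * 4 = 8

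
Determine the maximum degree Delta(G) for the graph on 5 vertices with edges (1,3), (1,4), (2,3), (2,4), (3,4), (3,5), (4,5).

Step 1: Count edges incident to each vertex:
  deg(1) = 2 (neighbors: 3, 4)
  deg(2) = 2 (neighbors: 3, 4)
  deg(3) = 4 (neighbors: 1, 2, 4, 5)
  deg(4) = 4 (neighbors: 1, 2, 3, 5)
  deg(5) = 2 (neighbors: 3, 4)

Step 2: Find maximum:
  max(2, 2, 4, 4, 2) = 4 (vertex 3)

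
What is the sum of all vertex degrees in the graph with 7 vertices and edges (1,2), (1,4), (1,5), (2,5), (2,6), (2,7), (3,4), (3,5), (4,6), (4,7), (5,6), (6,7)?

Step 1: Count edges incident to each vertex:
  deg(1) = 3 (neighbors: 2, 4, 5)
  deg(2) = 4 (neighbors: 1, 5, 6, 7)
  deg(3) = 2 (neighbors: 4, 5)
  deg(4) = 4 (neighbors: 1, 3, 6, 7)
  deg(5) = 4 (neighbors: 1, 2, 3, 6)
  deg(6) = 4 (neighbors: 2, 4, 5, 7)
  deg(7) = 3 (neighbors: 2, 4, 6)

Step 2: Sum all degrees:
  3 + 4 + 2 + 4 + 4 + 4 + 3 = 24

Verification: sum of degrees = 2 * |E| = 2 * 12 = 24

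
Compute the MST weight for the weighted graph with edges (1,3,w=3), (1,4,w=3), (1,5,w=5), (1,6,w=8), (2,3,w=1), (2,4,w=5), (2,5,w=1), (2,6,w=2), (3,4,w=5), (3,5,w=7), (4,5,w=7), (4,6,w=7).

Apply Kruskal's algorithm (sort edges by weight, add if no cycle):

Sorted edges by weight:
  (2,3) w=1
  (2,5) w=1
  (2,6) w=2
  (1,4) w=3
  (1,3) w=3
  (1,5) w=5
  (2,4) w=5
  (3,4) w=5
  (3,5) w=7
  (4,5) w=7
  (4,6) w=7
  (1,6) w=8

Add edge (2,3) w=1 -- no cycle. Running total: 1
Add edge (2,5) w=1 -- no cycle. Running total: 2
Add edge (2,6) w=2 -- no cycle. Running total: 4
Add edge (1,4) w=3 -- no cycle. Running total: 7
Add edge (1,3) w=3 -- no cycle. Running total: 10

MST edges: (2,3,w=1), (2,5,w=1), (2,6,w=2), (1,4,w=3), (1,3,w=3)
Total MST weight: 1 + 1 + 2 + 3 + 3 = 10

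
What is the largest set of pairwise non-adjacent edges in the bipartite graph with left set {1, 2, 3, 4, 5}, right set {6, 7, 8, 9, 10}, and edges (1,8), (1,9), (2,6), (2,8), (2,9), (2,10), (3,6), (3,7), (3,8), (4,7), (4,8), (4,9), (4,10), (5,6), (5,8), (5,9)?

Step 1: List the neighbors of each left vertex:
  1: 8, 9
  2: 6, 8, 9, 10
  3: 6, 7, 8
  4: 7, 8, 9, 10
  5: 6, 8, 9

Step 2: Greedily match left vertices, then look for augmenting paths:
  Match 1 -- 8
  Match 2 -- 10
  Match 3 -- 7
  Match 4 -- 9
  Match 5 -- 6
  No augmenting path remains.

Step 3: Verify this is maximum:
  Matching size 5 = min(|L|, |R|) = min(5, 5), which is an upper bound, so this matching is maximum.

Maximum matching: {(1,8), (2,10), (3,7), (4,9), (5,6)}
Size: 5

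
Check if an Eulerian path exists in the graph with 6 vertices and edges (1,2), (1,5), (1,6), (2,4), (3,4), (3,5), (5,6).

Step 1: Find the degree of each vertex:
  deg(1) = 3
  deg(2) = 2
  deg(3) = 2
  deg(4) = 2
  deg(5) = 3
  deg(6) = 2

Step 2: Count vertices with odd degree:
  Odd-degree vertices: 1, 5 (2 total)

Step 3: Apply Euler's theorem:
  - Eulerian circuit exists iff graph is connected and all vertices have even degree
  - Eulerian path exists iff graph is connected and has 0 or 2 odd-degree vertices

Graph is connected with exactly 2 odd-degree vertices (1, 5).
Eulerian path exists (starting and ending at the odd-degree vertices), but no Eulerian circuit.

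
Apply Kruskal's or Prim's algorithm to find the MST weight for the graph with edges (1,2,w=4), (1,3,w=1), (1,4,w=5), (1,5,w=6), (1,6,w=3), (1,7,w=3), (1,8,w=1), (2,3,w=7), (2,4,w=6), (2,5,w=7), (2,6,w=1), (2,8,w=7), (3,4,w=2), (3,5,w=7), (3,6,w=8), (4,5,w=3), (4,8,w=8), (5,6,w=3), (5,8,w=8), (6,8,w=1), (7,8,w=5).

Apply Kruskal's algorithm (sort edges by weight, add if no cycle):

Sorted edges by weight:
  (1,8) w=1
  (1,3) w=1
  (2,6) w=1
  (6,8) w=1
  (3,4) w=2
  (1,6) w=3
  (1,7) w=3
  (4,5) w=3
  (5,6) w=3
  (1,2) w=4
  (1,4) w=5
  (7,8) w=5
  (1,5) w=6
  (2,4) w=6
  (2,3) w=7
  (2,5) w=7
  (2,8) w=7
  (3,5) w=7
  (3,6) w=8
  (4,8) w=8
  (5,8) w=8

Add edge (1,8) w=1 -- no cycle. Running total: 1
Add edge (1,3) w=1 -- no cycle. Running total: 2
Add edge (2,6) w=1 -- no cycle. Running total: 3
Add edge (6,8) w=1 -- no cycle. Running total: 4
Add edge (3,4) w=2 -- no cycle. Running total: 6
Skip edge (1,6) w=3 -- would create cycle
Add edge (1,7) w=3 -- no cycle. Running total: 9
Add edge (4,5) w=3 -- no cycle. Running total: 12

MST edges: (1,8,w=1), (1,3,w=1), (2,6,w=1), (6,8,w=1), (3,4,w=2), (1,7,w=3), (4,5,w=3)
Total MST weight: 1 + 1 + 1 + 1 + 2 + 3 + 3 = 12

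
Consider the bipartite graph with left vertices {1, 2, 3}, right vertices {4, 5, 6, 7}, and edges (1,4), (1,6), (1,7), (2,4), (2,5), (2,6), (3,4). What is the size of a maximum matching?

Step 1: List the neighbors of each left vertex:
  1: 4, 6, 7
  2: 4, 5, 6
  3: 4

Step 2: Greedily match left vertices, then look for augmenting paths:
  Match 1 -- 6
  Match 2 -- 5
  Match 3 -- 4
  No augmenting path remains.

Step 3: Verify this is maximum:
  Matching size 3 = min(|L|, |R|) = min(3, 4), which is an upper bound, so this matching is maximum.

Maximum matching: {(1,6), (2,5), (3,4)}
Size: 3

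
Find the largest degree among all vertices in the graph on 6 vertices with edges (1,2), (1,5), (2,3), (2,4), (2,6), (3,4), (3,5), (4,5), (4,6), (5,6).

Step 1: Count edges incident to each vertex:
  deg(1) = 2 (neighbors: 2, 5)
  deg(2) = 4 (neighbors: 1, 3, 4, 6)
  deg(3) = 3 (neighbors: 2, 4, 5)
  deg(4) = 4 (neighbors: 2, 3, 5, 6)
  deg(5) = 4 (neighbors: 1, 3, 4, 6)
  deg(6) = 3 (neighbors: 2, 4, 5)

Step 2: Find maximum:
  max(2, 4, 3, 4, 4, 3) = 4 (vertex 2)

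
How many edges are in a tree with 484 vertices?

A tree on n vertices always has exactly n - 1 edges.
For n = 484: edges = 484 - 1 = 483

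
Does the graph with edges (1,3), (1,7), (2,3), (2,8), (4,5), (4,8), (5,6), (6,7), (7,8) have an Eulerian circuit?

Step 1: Find the degree of each vertex:
  deg(1) = 2
  deg(2) = 2
  deg(3) = 2
  deg(4) = 2
  deg(5) = 2
  deg(6) = 2
  deg(7) = 3
  deg(8) = 3

Step 2: Count vertices with odd degree:
  Odd-degree vertices: 7, 8 (2 total)

Step 3: Apply Euler's theorem:
  - Eulerian circuit exists iff graph is connected and all vertices have even degree
  - Eulerian path exists iff graph is connected and has 0 or 2 odd-degree vertices

Graph is connected with exactly 2 odd-degree vertices (7, 8).
Eulerian path exists (starting and ending at the odd-degree vertices), but no Eulerian circuit.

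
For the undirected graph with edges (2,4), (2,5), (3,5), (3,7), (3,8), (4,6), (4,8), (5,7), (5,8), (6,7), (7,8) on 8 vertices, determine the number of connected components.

Step 1: Build adjacency list from edges:
  1: (none)
  2: 4, 5
  3: 5, 7, 8
  4: 2, 6, 8
  5: 2, 3, 7, 8
  6: 4, 7
  7: 3, 5, 6, 8
  8: 3, 4, 5, 7

Step 2: Run BFS/DFS from vertex 1:
  Visited: {1}
  Reached 1 of 8 vertices

Step 3: Only 1 of 8 vertices reached. Graph is disconnected.
Connected components: {1}, {2, 3, 4, 5, 6, 7, 8}
Number of connected components: 2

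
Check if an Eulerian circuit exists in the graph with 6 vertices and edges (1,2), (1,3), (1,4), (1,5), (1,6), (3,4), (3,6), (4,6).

Step 1: Find the degree of each vertex:
  deg(1) = 5
  deg(2) = 1
  deg(3) = 3
  deg(4) = 3
  deg(5) = 1
  deg(6) = 3

Step 2: Count vertices with odd degree:
  Odd-degree vertices: 1, 2, 3, 4, 5, 6 (6 total)

Step 3: Apply Euler's theorem:
  - Eulerian circuit exists iff graph is connected and all vertices have even degree
  - Eulerian path exists iff graph is connected and has 0 or 2 odd-degree vertices

Graph has 6 odd-degree vertices (need 0 or 2).
Neither Eulerian path nor Eulerian circuit exists.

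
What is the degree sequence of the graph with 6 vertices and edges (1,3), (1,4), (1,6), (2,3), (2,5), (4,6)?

Step 1: Count edges incident to each vertex:
  deg(1) = 3 (neighbors: 3, 4, 6)
  deg(2) = 2 (neighbors: 3, 5)
  deg(3) = 2 (neighbors: 1, 2)
  deg(4) = 2 (neighbors: 1, 6)
  deg(5) = 1 (neighbors: 2)
  deg(6) = 2 (neighbors: 1, 4)

Step 2: Sort degrees in non-increasing order:
  Degrees: [3, 2, 2, 2, 1, 2] -> sorted: [3, 2, 2, 2, 2, 1]

Degree sequence: [3, 2, 2, 2, 2, 1]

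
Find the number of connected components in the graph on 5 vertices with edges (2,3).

Step 1: Build adjacency list from edges:
  1: (none)
  2: 3
  3: 2
  4: (none)
  5: (none)

Step 2: Run BFS/DFS from vertex 1:
  Visited: {1}
  Reached 1 of 5 vertices

Step 3: Only 1 of 5 vertices reached. Graph is disconnected.
Connected components: {1}, {2, 3}, {4}, {5}
Number of connected components: 4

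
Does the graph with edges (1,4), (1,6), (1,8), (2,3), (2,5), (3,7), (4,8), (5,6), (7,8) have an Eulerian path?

Step 1: Find the degree of each vertex:
  deg(1) = 3
  deg(2) = 2
  deg(3) = 2
  deg(4) = 2
  deg(5) = 2
  deg(6) = 2
  deg(7) = 2
  deg(8) = 3

Step 2: Count vertices with odd degree:
  Odd-degree vertices: 1, 8 (2 total)

Step 3: Apply Euler's theorem:
  - Eulerian circuit exists iff graph is connected and all vertices have even degree
  - Eulerian path exists iff graph is connected and has 0 or 2 odd-degree vertices

Graph is connected with exactly 2 odd-degree vertices (1, 8).
Eulerian path exists (starting and ending at the odd-degree vertices), but no Eulerian circuit.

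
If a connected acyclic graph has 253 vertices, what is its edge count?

A tree on n vertices always has exactly n - 1 edges.
For n = 253: edges = 253 - 1 = 252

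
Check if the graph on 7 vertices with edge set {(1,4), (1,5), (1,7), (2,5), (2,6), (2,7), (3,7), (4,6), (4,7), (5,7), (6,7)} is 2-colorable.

Step 1: Attempt 2-coloring using BFS:
  Start at vertex 1, assign color 0
  Color vertex 4 with color 1 (neighbor of 1)
  Color vertex 5 with color 1 (neighbor of 1)
  Color vertex 7 with color 1 (neighbor of 1)
  Color vertex 6 with color 0 (neighbor of 4)

Step 2: Conflict found! Vertices 4 and 7 are adjacent but have the same color.
This means the graph contains an odd cycle.

The graph is NOT bipartite.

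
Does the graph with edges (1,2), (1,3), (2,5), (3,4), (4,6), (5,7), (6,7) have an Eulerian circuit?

Step 1: Find the degree of each vertex:
  deg(1) = 2
  deg(2) = 2
  deg(3) = 2
  deg(4) = 2
  deg(5) = 2
  deg(6) = 2
  deg(7) = 2

Step 2: Count vertices with odd degree:
  All vertices have even degree (0 odd-degree vertices)

Step 3: Apply Euler's theorem:
  - Eulerian circuit exists iff graph is connected and all vertices have even degree
  - Eulerian path exists iff graph is connected and has 0 or 2 odd-degree vertices

Graph is connected with 0 odd-degree vertices.
Both Eulerian circuit and Eulerian path exist.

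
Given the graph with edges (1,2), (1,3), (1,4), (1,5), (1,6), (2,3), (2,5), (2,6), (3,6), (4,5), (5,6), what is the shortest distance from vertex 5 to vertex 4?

Step 1: Build adjacency list:
  1: 2, 3, 4, 5, 6
  2: 1, 3, 5, 6
  3: 1, 2, 6
  4: 1, 5
  5: 1, 2, 4, 6
  6: 1, 2, 3, 5

Step 2: BFS from vertex 5 to find shortest path to 4:
  vertex 1 reached at distance 1
  vertex 2 reached at distance 1
  vertex 4 reached at distance 1

Step 3: Shortest path: 5 -> 4
Path length: 1 edge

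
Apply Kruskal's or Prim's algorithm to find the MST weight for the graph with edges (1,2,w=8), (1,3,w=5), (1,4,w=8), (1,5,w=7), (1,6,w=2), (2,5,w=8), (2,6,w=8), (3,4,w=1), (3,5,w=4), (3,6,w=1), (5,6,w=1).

Apply Kruskal's algorithm (sort edges by weight, add if no cycle):

Sorted edges by weight:
  (3,4) w=1
  (3,6) w=1
  (5,6) w=1
  (1,6) w=2
  (3,5) w=4
  (1,3) w=5
  (1,5) w=7
  (1,4) w=8
  (1,2) w=8
  (2,5) w=8
  (2,6) w=8

Add edge (3,4) w=1 -- no cycle. Running total: 1
Add edge (3,6) w=1 -- no cycle. Running total: 2
Add edge (5,6) w=1 -- no cycle. Running total: 3
Add edge (1,6) w=2 -- no cycle. Running total: 5
Skip edge (3,5) w=4 -- would create cycle
Skip edge (1,3) w=5 -- would create cycle
Skip edge (1,5) w=7 -- would create cycle
Skip edge (1,4) w=8 -- would create cycle
Add edge (1,2) w=8 -- no cycle. Running total: 13

MST edges: (3,4,w=1), (3,6,w=1), (5,6,w=1), (1,6,w=2), (1,2,w=8)
Total MST weight: 1 + 1 + 1 + 2 + 8 = 13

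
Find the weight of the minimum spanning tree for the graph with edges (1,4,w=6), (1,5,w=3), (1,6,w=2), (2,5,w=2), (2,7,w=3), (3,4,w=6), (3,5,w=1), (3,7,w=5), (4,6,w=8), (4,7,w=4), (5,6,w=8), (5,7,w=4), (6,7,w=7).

Apply Kruskal's algorithm (sort edges by weight, add if no cycle):

Sorted edges by weight:
  (3,5) w=1
  (1,6) w=2
  (2,5) w=2
  (1,5) w=3
  (2,7) w=3
  (4,7) w=4
  (5,7) w=4
  (3,7) w=5
  (1,4) w=6
  (3,4) w=6
  (6,7) w=7
  (4,6) w=8
  (5,6) w=8

Add edge (3,5) w=1 -- no cycle. Running total: 1
Add edge (1,6) w=2 -- no cycle. Running total: 3
Add edge (2,5) w=2 -- no cycle. Running total: 5
Add edge (1,5) w=3 -- no cycle. Running total: 8
Add edge (2,7) w=3 -- no cycle. Running total: 11
Add edge (4,7) w=4 -- no cycle. Running total: 15

MST edges: (3,5,w=1), (1,6,w=2), (2,5,w=2), (1,5,w=3), (2,7,w=3), (4,7,w=4)
Total MST weight: 1 + 2 + 2 + 3 + 3 + 4 = 15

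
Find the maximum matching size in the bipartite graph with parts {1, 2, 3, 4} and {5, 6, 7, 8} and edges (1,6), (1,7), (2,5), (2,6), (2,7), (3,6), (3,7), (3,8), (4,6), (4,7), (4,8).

Step 1: List the neighbors of each left vertex:
  1: 6, 7
  2: 5, 6, 7
  3: 6, 7, 8
  4: 6, 7, 8

Step 2: Greedily match left vertices, then look for augmenting paths:
  Match 1 -- 6
  Match 2 -- 5
  Match 3 -- 7
  Match 4 -- 8
  No augmenting path remains.

Step 3: Verify this is maximum:
  Matching size 4 = min(|L|, |R|) = min(4, 4), which is an upper bound, so this matching is maximum.

Maximum matching: {(1,6), (2,5), (3,7), (4,8)}
Size: 4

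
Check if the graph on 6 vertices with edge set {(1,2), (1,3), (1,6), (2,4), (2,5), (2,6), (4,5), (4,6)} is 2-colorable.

Step 1: Attempt 2-coloring using BFS:
  Start at vertex 1, assign color 0
  Color vertex 2 with color 1 (neighbor of 1)
  Color vertex 3 with color 1 (neighbor of 1)
  Color vertex 6 with color 1 (neighbor of 1)
  Color vertex 4 with color 0 (neighbor of 2)
  Color vertex 5 with color 0 (neighbor of 2)

Step 2: Conflict found! Vertices 2 and 6 are adjacent but have the same color.
This means the graph contains an odd cycle.

The graph is NOT bipartite.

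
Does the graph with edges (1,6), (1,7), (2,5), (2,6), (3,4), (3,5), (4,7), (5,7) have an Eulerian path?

Step 1: Find the degree of each vertex:
  deg(1) = 2
  deg(2) = 2
  deg(3) = 2
  deg(4) = 2
  deg(5) = 3
  deg(6) = 2
  deg(7) = 3

Step 2: Count vertices with odd degree:
  Odd-degree vertices: 5, 7 (2 total)

Step 3: Apply Euler's theorem:
  - Eulerian circuit exists iff graph is connected and all vertices have even degree
  - Eulerian path exists iff graph is connected and has 0 or 2 odd-degree vertices

Graph is connected with exactly 2 odd-degree vertices (5, 7).
Eulerian path exists (starting and ending at the odd-degree vertices), but no Eulerian circuit.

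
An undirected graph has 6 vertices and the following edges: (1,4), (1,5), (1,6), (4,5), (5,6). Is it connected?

Step 1: Build adjacency list from edges:
  1: 4, 5, 6
  2: (none)
  3: (none)
  4: 1, 5
  5: 1, 4, 6
  6: 1, 5

Step 2: Run BFS/DFS from vertex 1:
  Visited: {1, 4, 5, 6}
  Reached 4 of 6 vertices

Step 3: Only 4 of 6 vertices reached. Graph is disconnected.
Connected components: {1, 4, 5, 6}, {2}, {3}
Answer: No, the graph is not connected (3 components).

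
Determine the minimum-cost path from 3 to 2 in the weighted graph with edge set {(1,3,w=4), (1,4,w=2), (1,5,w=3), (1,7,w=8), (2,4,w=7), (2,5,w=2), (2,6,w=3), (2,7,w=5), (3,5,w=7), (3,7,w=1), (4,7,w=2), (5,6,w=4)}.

Step 1: Build adjacency list with weights:
  1: 3(w=4), 4(w=2), 5(w=3), 7(w=8)
  2: 4(w=7), 5(w=2), 6(w=3), 7(w=5)
  3: 1(w=4), 5(w=7), 7(w=1)
  4: 1(w=2), 2(w=7), 7(w=2)
  5: 1(w=3), 2(w=2), 3(w=7), 6(w=4)
  6: 2(w=3), 5(w=4)
  7: 1(w=8), 2(w=5), 3(w=1), 4(w=2)

Step 2: Apply Dijkstra's algorithm from vertex 3:
  Visit vertex 3 (distance=0)
    Update dist[1] = 4
    Update dist[5] = 7
    Update dist[7] = 1
  Visit vertex 7 (distance=1)
    Update dist[2] = 6
    Update dist[4] = 3
  Visit vertex 4 (distance=3)
  Visit vertex 1 (distance=4)
  Visit vertex 2 (distance=6)
    Update dist[6] = 9

Step 3: Shortest path: 3 -> 7 -> 2
Total weight: 1 + 5 = 6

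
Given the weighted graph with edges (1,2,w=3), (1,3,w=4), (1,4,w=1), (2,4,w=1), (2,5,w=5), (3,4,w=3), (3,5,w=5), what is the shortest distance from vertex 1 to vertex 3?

Step 1: Build adjacency list with weights:
  1: 2(w=3), 3(w=4), 4(w=1)
  2: 1(w=3), 4(w=1), 5(w=5)
  3: 1(w=4), 4(w=3), 5(w=5)
  4: 1(w=1), 2(w=1), 3(w=3)
  5: 2(w=5), 3(w=5)

Step 2: Apply Dijkstra's algorithm from vertex 1:
  Visit vertex 1 (distance=0)
    Update dist[2] = 3
    Update dist[3] = 4
    Update dist[4] = 1
  Visit vertex 4 (distance=1)
    Update dist[2] = 2
  Visit vertex 2 (distance=2)
    Update dist[5] = 7
  Visit vertex 3 (distance=4)

Step 3: Shortest path: 1 -> 3
Total weight: 4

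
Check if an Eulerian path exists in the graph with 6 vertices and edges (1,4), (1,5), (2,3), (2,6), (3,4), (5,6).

Step 1: Find the degree of each vertex:
  deg(1) = 2
  deg(2) = 2
  deg(3) = 2
  deg(4) = 2
  deg(5) = 2
  deg(6) = 2

Step 2: Count vertices with odd degree:
  All vertices have even degree (0 odd-degree vertices)

Step 3: Apply Euler's theorem:
  - Eulerian circuit exists iff graph is connected and all vertices have even degree
  - Eulerian path exists iff graph is connected and has 0 or 2 odd-degree vertices

Graph is connected with 0 odd-degree vertices.
Both Eulerian circuit and Eulerian path exist.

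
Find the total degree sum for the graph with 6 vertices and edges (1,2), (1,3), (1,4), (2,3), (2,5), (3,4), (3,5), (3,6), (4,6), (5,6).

Step 1: Count edges incident to each vertex:
  deg(1) = 3 (neighbors: 2, 3, 4)
  deg(2) = 3 (neighbors: 1, 3, 5)
  deg(3) = 5 (neighbors: 1, 2, 4, 5, 6)
  deg(4) = 3 (neighbors: 1, 3, 6)
  deg(5) = 3 (neighbors: 2, 3, 6)
  deg(6) = 3 (neighbors: 3, 4, 5)

Step 2: Sum all degrees:
  3 + 3 + 5 + 3 + 3 + 3 = 20

Verification: sum of degrees = 2 * |E| = 2 * 10 = 20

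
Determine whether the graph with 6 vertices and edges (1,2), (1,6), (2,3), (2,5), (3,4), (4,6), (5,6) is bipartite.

Step 1: Attempt 2-coloring using BFS:
  Start at vertex 1, assign color 0
  Color vertex 2 with color 1 (neighbor of 1)
  Color vertex 6 with color 1 (neighbor of 1)
  Color vertex 3 with color 0 (neighbor of 2)
  Color vertex 5 with color 0 (neighbor of 2)
  Color vertex 4 with color 0 (neighbor of 6)

Step 2: Conflict found! Vertices 3 and 4 are adjacent but have the same color.
This means the graph contains an odd cycle.

The graph is NOT bipartite.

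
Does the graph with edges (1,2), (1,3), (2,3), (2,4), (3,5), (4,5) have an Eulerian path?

Step 1: Find the degree of each vertex:
  deg(1) = 2
  deg(2) = 3
  deg(3) = 3
  deg(4) = 2
  deg(5) = 2

Step 2: Count vertices with odd degree:
  Odd-degree vertices: 2, 3 (2 total)

Step 3: Apply Euler's theorem:
  - Eulerian circuit exists iff graph is connected and all vertices have even degree
  - Eulerian path exists iff graph is connected and has 0 or 2 odd-degree vertices

Graph is connected with exactly 2 odd-degree vertices (2, 3).
Eulerian path exists (starting and ending at the odd-degree vertices), but no Eulerian circuit.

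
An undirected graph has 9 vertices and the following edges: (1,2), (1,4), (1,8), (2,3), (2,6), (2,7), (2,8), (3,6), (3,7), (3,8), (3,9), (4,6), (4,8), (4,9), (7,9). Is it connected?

Step 1: Build adjacency list from edges:
  1: 2, 4, 8
  2: 1, 3, 6, 7, 8
  3: 2, 6, 7, 8, 9
  4: 1, 6, 8, 9
  5: (none)
  6: 2, 3, 4
  7: 2, 3, 9
  8: 1, 2, 3, 4
  9: 3, 4, 7

Step 2: Run BFS/DFS from vertex 1:
  Visited: {1, 2, 4, 8, 3, 6, 7, 9}
  Reached 8 of 9 vertices

Step 3: Only 8 of 9 vertices reached. Graph is disconnected.
Connected components: {1, 2, 3, 4, 6, 7, 8, 9}, {5}
Answer: No, the graph is not connected (2 components).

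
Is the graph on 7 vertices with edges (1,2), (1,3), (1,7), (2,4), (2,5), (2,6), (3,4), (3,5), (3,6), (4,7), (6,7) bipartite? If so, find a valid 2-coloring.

Step 1: Attempt 2-coloring using BFS:
  Start at vertex 1, assign color 0
  Color vertex 2 with color 1 (neighbor of 1)
  Color vertex 3 with color 1 (neighbor of 1)
  Color vertex 7 with color 1 (neighbor of 1)
  Color vertex 4 with color 0 (neighbor of 2)
  Color vertex 5 with color 0 (neighbor of 2)
  Color vertex 6 with color 0 (neighbor of 2)

Step 2: 2-coloring succeeded. No conflicts found.
  Set A (color 0): {1, 4, 5, 6}
  Set B (color 1): {2, 3, 7}

The graph is bipartite with partition {1, 4, 5, 6}, {2, 3, 7}.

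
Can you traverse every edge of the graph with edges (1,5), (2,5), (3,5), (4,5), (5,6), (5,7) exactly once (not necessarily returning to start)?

Step 1: Find the degree of each vertex:
  deg(1) = 1
  deg(2) = 1
  deg(3) = 1
  deg(4) = 1
  deg(5) = 6
  deg(6) = 1
  deg(7) = 1

Step 2: Count vertices with odd degree:
  Odd-degree vertices: 1, 2, 3, 4, 6, 7 (6 total)

Step 3: Apply Euler's theorem:
  - Eulerian circuit exists iff graph is connected and all vertices have even degree
  - Eulerian path exists iff graph is connected and has 0 or 2 odd-degree vertices

Graph has 6 odd-degree vertices (need 0 or 2).
Neither Eulerian path nor Eulerian circuit exists.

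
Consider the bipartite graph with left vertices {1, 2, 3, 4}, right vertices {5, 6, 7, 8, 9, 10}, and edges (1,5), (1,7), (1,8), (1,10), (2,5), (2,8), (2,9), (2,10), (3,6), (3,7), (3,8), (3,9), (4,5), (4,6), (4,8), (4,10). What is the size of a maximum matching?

Step 1: List the neighbors of each left vertex:
  1: 5, 7, 8, 10
  2: 5, 8, 9, 10
  3: 6, 7, 8, 9
  4: 5, 6, 8, 10

Step 2: Greedily match left vertices, then look for augmenting paths:
  Match 1 -- 5
  Match 2 -- 8
  Match 3 -- 6
  Match 4 -- 10
  No augmenting path remains.

Step 3: Verify this is maximum:
  Matching size 4 = min(|L|, |R|) = min(4, 6), which is an upper bound, so this matching is maximum.

Maximum matching: {(1,5), (2,8), (3,6), (4,10)}
Size: 4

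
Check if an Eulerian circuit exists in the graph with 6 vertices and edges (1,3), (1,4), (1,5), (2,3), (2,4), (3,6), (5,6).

Step 1: Find the degree of each vertex:
  deg(1) = 3
  deg(2) = 2
  deg(3) = 3
  deg(4) = 2
  deg(5) = 2
  deg(6) = 2

Step 2: Count vertices with odd degree:
  Odd-degree vertices: 1, 3 (2 total)

Step 3: Apply Euler's theorem:
  - Eulerian circuit exists iff graph is connected and all vertices have even degree
  - Eulerian path exists iff graph is connected and has 0 or 2 odd-degree vertices

Graph is connected with exactly 2 odd-degree vertices (1, 3).
Eulerian path exists (starting and ending at the odd-degree vertices), but no Eulerian circuit.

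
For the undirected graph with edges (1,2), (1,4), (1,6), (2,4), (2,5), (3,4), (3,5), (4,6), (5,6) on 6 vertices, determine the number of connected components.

Step 1: Build adjacency list from edges:
  1: 2, 4, 6
  2: 1, 4, 5
  3: 4, 5
  4: 1, 2, 3, 6
  5: 2, 3, 6
  6: 1, 4, 5

Step 2: Run BFS/DFS from vertex 1:
  Visited: {1, 2, 4, 6, 5, 3}
  Reached 6 of 6 vertices

Step 3: All 6 vertices reached from vertex 1, so the graph is connected.
Number of connected components: 1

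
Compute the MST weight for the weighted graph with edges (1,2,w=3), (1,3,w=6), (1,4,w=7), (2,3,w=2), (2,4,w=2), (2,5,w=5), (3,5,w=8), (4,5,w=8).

Apply Kruskal's algorithm (sort edges by weight, add if no cycle):

Sorted edges by weight:
  (2,4) w=2
  (2,3) w=2
  (1,2) w=3
  (2,5) w=5
  (1,3) w=6
  (1,4) w=7
  (3,5) w=8
  (4,5) w=8

Add edge (2,4) w=2 -- no cycle. Running total: 2
Add edge (2,3) w=2 -- no cycle. Running total: 4
Add edge (1,2) w=3 -- no cycle. Running total: 7
Add edge (2,5) w=5 -- no cycle. Running total: 12

MST edges: (2,4,w=2), (2,3,w=2), (1,2,w=3), (2,5,w=5)
Total MST weight: 2 + 2 + 3 + 5 = 12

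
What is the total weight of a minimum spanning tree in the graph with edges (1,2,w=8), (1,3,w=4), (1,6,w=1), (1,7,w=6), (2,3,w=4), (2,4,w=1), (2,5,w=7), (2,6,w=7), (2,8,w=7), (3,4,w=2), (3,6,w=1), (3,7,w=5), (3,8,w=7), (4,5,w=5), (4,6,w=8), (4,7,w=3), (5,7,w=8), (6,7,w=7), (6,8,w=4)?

Apply Kruskal's algorithm (sort edges by weight, add if no cycle):

Sorted edges by weight:
  (1,6) w=1
  (2,4) w=1
  (3,6) w=1
  (3,4) w=2
  (4,7) w=3
  (1,3) w=4
  (2,3) w=4
  (6,8) w=4
  (3,7) w=5
  (4,5) w=5
  (1,7) w=6
  (2,6) w=7
  (2,5) w=7
  (2,8) w=7
  (3,8) w=7
  (6,7) w=7
  (1,2) w=8
  (4,6) w=8
  (5,7) w=8

Add edge (1,6) w=1 -- no cycle. Running total: 1
Add edge (2,4) w=1 -- no cycle. Running total: 2
Add edge (3,6) w=1 -- no cycle. Running total: 3
Add edge (3,4) w=2 -- no cycle. Running total: 5
Add edge (4,7) w=3 -- no cycle. Running total: 8
Skip edge (1,3) w=4 -- would create cycle
Skip edge (2,3) w=4 -- would create cycle
Add edge (6,8) w=4 -- no cycle. Running total: 12
Skip edge (3,7) w=5 -- would create cycle
Add edge (4,5) w=5 -- no cycle. Running total: 17

MST edges: (1,6,w=1), (2,4,w=1), (3,6,w=1), (3,4,w=2), (4,7,w=3), (6,8,w=4), (4,5,w=5)
Total MST weight: 1 + 1 + 1 + 2 + 3 + 4 + 5 = 17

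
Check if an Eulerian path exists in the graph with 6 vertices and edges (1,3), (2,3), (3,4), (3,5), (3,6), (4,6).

Step 1: Find the degree of each vertex:
  deg(1) = 1
  deg(2) = 1
  deg(3) = 5
  deg(4) = 2
  deg(5) = 1
  deg(6) = 2

Step 2: Count vertices with odd degree:
  Odd-degree vertices: 1, 2, 3, 5 (4 total)

Step 3: Apply Euler's theorem:
  - Eulerian circuit exists iff graph is connected and all vertices have even degree
  - Eulerian path exists iff graph is connected and has 0 or 2 odd-degree vertices

Graph has 4 odd-degree vertices (need 0 or 2).
Neither Eulerian path nor Eulerian circuit exists.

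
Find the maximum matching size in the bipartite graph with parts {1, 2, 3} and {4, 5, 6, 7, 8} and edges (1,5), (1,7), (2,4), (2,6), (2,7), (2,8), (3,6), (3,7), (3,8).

Step 1: List the neighbors of each left vertex:
  1: 5, 7
  2: 4, 6, 7, 8
  3: 6, 7, 8

Step 2: Greedily match left vertices, then look for augmenting paths:
  Match 1 -- 5
  Match 2 -- 4
  Match 3 -- 6
  No augmenting path remains.

Step 3: Verify this is maximum:
  Matching size 3 = min(|L|, |R|) = min(3, 5), which is an upper bound, so this matching is maximum.

Maximum matching: {(1,5), (2,4), (3,6)}
Size: 3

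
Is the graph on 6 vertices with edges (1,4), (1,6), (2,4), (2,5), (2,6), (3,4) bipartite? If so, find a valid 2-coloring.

Step 1: Attempt 2-coloring using BFS:
  Start at vertex 1, assign color 0
  Color vertex 4 with color 1 (neighbor of 1)
  Color vertex 6 with color 1 (neighbor of 1)
  Color vertex 2 with color 0 (neighbor of 4)
  Color vertex 3 with color 0 (neighbor of 4)
  Color vertex 5 with color 1 (neighbor of 2)

Step 2: 2-coloring succeeded. No conflicts found.
  Set A (color 0): {1, 2, 3}
  Set B (color 1): {4, 5, 6}

The graph is bipartite with partition {1, 2, 3}, {4, 5, 6}.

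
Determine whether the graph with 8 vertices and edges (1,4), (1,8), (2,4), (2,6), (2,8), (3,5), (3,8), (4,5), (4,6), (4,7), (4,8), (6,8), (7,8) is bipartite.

Step 1: Attempt 2-coloring using BFS:
  Start at vertex 1, assign color 0
  Color vertex 4 with color 1 (neighbor of 1)
  Color vertex 8 with color 1 (neighbor of 1)
  Color vertex 2 with color 0 (neighbor of 4)
  Color vertex 5 with color 0 (neighbor of 4)
  Color vertex 6 with color 0 (neighbor of 4)
  Color vertex 7 with color 0 (neighbor of 4)

Step 2: Conflict found! Vertices 4 and 8 are adjacent but have the same color.
This means the graph contains an odd cycle.

The graph is NOT bipartite.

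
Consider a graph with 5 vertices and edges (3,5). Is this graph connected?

Step 1: Build adjacency list from edges:
  1: (none)
  2: (none)
  3: 5
  4: (none)
  5: 3

Step 2: Run BFS/DFS from vertex 1:
  Visited: {1}
  Reached 1 of 5 vertices

Step 3: Only 1 of 5 vertices reached. Graph is disconnected.
Connected components: {1}, {2}, {3, 5}, {4}
Answer: No, the graph is not connected (4 components).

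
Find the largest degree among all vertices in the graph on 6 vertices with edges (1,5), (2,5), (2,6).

Step 1: Count edges incident to each vertex:
  deg(1) = 1 (neighbors: 5)
  deg(2) = 2 (neighbors: 5, 6)
  deg(3) = 0 (neighbors: none)
  deg(4) = 0 (neighbors: none)
  deg(5) = 2 (neighbors: 1, 2)
  deg(6) = 1 (neighbors: 2)

Step 2: Find maximum:
  max(1, 2, 0, 0, 2, 1) = 2 (vertex 2)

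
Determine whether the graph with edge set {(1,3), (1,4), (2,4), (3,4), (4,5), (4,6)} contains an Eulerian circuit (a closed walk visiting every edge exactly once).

Step 1: Find the degree of each vertex:
  deg(1) = 2
  deg(2) = 1
  deg(3) = 2
  deg(4) = 5
  deg(5) = 1
  deg(6) = 1

Step 2: Count vertices with odd degree:
  Odd-degree vertices: 2, 4, 5, 6 (4 total)

Step 3: Apply Euler's theorem:
  - Eulerian circuit exists iff graph is connected and all vertices have even degree
  - Eulerian path exists iff graph is connected and has 0 or 2 odd-degree vertices

Graph has 4 odd-degree vertices (need 0 or 2).
Neither Eulerian path nor Eulerian circuit exists.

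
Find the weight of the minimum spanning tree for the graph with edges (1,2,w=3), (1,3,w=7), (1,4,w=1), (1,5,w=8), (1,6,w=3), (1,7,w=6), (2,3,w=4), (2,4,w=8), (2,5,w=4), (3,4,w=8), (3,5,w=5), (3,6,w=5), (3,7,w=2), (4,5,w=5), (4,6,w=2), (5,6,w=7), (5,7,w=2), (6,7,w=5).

Apply Kruskal's algorithm (sort edges by weight, add if no cycle):

Sorted edges by weight:
  (1,4) w=1
  (3,7) w=2
  (4,6) w=2
  (5,7) w=2
  (1,2) w=3
  (1,6) w=3
  (2,3) w=4
  (2,5) w=4
  (3,5) w=5
  (3,6) w=5
  (4,5) w=5
  (6,7) w=5
  (1,7) w=6
  (1,3) w=7
  (5,6) w=7
  (1,5) w=8
  (2,4) w=8
  (3,4) w=8

Add edge (1,4) w=1 -- no cycle. Running total: 1
Add edge (3,7) w=2 -- no cycle. Running total: 3
Add edge (4,6) w=2 -- no cycle. Running total: 5
Add edge (5,7) w=2 -- no cycle. Running total: 7
Add edge (1,2) w=3 -- no cycle. Running total: 10
Skip edge (1,6) w=3 -- would create cycle
Add edge (2,3) w=4 -- no cycle. Running total: 14

MST edges: (1,4,w=1), (3,7,w=2), (4,6,w=2), (5,7,w=2), (1,2,w=3), (2,3,w=4)
Total MST weight: 1 + 2 + 2 + 2 + 3 + 4 = 14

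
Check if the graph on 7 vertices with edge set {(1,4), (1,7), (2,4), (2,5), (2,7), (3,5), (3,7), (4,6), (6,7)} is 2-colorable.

Step 1: Attempt 2-coloring using BFS:
  Start at vertex 1, assign color 0
  Color vertex 4 with color 1 (neighbor of 1)
  Color vertex 7 with color 1 (neighbor of 1)
  Color vertex 2 with color 0 (neighbor of 4)
  Color vertex 6 with color 0 (neighbor of 4)
  Color vertex 3 with color 0 (neighbor of 7)
  Color vertex 5 with color 1 (neighbor of 2)

Step 2: 2-coloring succeeded. No conflicts found.
  Set A (color 0): {1, 2, 3, 6}
  Set B (color 1): {4, 5, 7}

The graph is bipartite with partition {1, 2, 3, 6}, {4, 5, 7}.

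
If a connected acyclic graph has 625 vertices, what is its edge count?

A tree on n vertices always has exactly n - 1 edges.
For n = 625: edges = 625 - 1 = 624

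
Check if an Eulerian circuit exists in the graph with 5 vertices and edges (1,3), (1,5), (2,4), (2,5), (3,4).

Step 1: Find the degree of each vertex:
  deg(1) = 2
  deg(2) = 2
  deg(3) = 2
  deg(4) = 2
  deg(5) = 2

Step 2: Count vertices with odd degree:
  All vertices have even degree (0 odd-degree vertices)

Step 3: Apply Euler's theorem:
  - Eulerian circuit exists iff graph is connected and all vertices have even degree
  - Eulerian path exists iff graph is connected and has 0 or 2 odd-degree vertices

Graph is connected with 0 odd-degree vertices.
Both Eulerian circuit and Eulerian path exist.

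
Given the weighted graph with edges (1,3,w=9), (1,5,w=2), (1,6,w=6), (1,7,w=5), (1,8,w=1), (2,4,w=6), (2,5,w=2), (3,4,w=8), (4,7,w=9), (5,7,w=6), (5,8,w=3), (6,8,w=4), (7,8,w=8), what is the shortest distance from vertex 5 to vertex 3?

Step 1: Build adjacency list with weights:
  1: 3(w=9), 5(w=2), 6(w=6), 7(w=5), 8(w=1)
  2: 4(w=6), 5(w=2)
  3: 1(w=9), 4(w=8)
  4: 2(w=6), 3(w=8), 7(w=9)
  5: 1(w=2), 2(w=2), 7(w=6), 8(w=3)
  6: 1(w=6), 8(w=4)
  7: 1(w=5), 4(w=9), 5(w=6), 8(w=8)
  8: 1(w=1), 5(w=3), 6(w=4), 7(w=8)

Step 2: Apply Dijkstra's algorithm from vertex 5:
  Visit vertex 5 (distance=0)
    Update dist[1] = 2
    Update dist[2] = 2
    Update dist[7] = 6
    Update dist[8] = 3
  Visit vertex 1 (distance=2)
    Update dist[3] = 11
    Update dist[6] = 8
  Visit vertex 2 (distance=2)
    Update dist[4] = 8
  Visit vertex 8 (distance=3)
    Update dist[6] = 7
  Visit vertex 7 (distance=6)
  Visit vertex 6 (distance=7)
  Visit vertex 4 (distance=8)
  Visit vertex 3 (distance=11)

Step 3: Shortest path: 5 -> 1 -> 3
Total weight: 2 + 9 = 11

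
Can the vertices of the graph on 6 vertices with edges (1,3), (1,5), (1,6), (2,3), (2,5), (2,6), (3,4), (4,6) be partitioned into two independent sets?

Step 1: Attempt 2-coloring using BFS:
  Start at vertex 1, assign color 0
  Color vertex 3 with color 1 (neighbor of 1)
  Color vertex 5 with color 1 (neighbor of 1)
  Color vertex 6 with color 1 (neighbor of 1)
  Color vertex 2 with color 0 (neighbor of 3)
  Color vertex 4 with color 0 (neighbor of 3)

Step 2: 2-coloring succeeded. No conflicts found.
  Set A (color 0): {1, 2, 4}
  Set B (color 1): {3, 5, 6}

The graph is bipartite with partition {1, 2, 4}, {3, 5, 6}.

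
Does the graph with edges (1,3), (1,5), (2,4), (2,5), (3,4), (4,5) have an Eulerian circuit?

Step 1: Find the degree of each vertex:
  deg(1) = 2
  deg(2) = 2
  deg(3) = 2
  deg(4) = 3
  deg(5) = 3

Step 2: Count vertices with odd degree:
  Odd-degree vertices: 4, 5 (2 total)

Step 3: Apply Euler's theorem:
  - Eulerian circuit exists iff graph is connected and all vertices have even degree
  - Eulerian path exists iff graph is connected and has 0 or 2 odd-degree vertices

Graph is connected with exactly 2 odd-degree vertices (4, 5).
Eulerian path exists (starting and ending at the odd-degree vertices), but no Eulerian circuit.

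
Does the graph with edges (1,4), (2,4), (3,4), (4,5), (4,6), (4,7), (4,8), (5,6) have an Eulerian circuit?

Step 1: Find the degree of each vertex:
  deg(1) = 1
  deg(2) = 1
  deg(3) = 1
  deg(4) = 7
  deg(5) = 2
  deg(6) = 2
  deg(7) = 1
  deg(8) = 1

Step 2: Count vertices with odd degree:
  Odd-degree vertices: 1, 2, 3, 4, 7, 8 (6 total)

Step 3: Apply Euler's theorem:
  - Eulerian circuit exists iff graph is connected and all vertices have even degree
  - Eulerian path exists iff graph is connected and has 0 or 2 odd-degree vertices

Graph has 6 odd-degree vertices (need 0 or 2).
Neither Eulerian path nor Eulerian circuit exists.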